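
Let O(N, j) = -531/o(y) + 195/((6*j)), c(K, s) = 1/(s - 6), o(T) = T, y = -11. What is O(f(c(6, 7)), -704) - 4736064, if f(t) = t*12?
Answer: -606210019/128 ≈ -4.7360e+6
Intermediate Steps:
c(K, s) = 1/(-6 + s)
f(t) = 12*t
O(N, j) = 531/11 + 65/(2*j) (O(N, j) = -531/(-11) + 195/((6*j)) = -531*(-1/11) + 195*(1/(6*j)) = 531/11 + 65/(2*j))
O(f(c(6, 7)), -704) - 4736064 = (1/22)*(715 + 1062*(-704))/(-704) - 4736064 = (1/22)*(-1/704)*(715 - 747648) - 4736064 = (1/22)*(-1/704)*(-746933) - 4736064 = 6173/128 - 4736064 = -606210019/128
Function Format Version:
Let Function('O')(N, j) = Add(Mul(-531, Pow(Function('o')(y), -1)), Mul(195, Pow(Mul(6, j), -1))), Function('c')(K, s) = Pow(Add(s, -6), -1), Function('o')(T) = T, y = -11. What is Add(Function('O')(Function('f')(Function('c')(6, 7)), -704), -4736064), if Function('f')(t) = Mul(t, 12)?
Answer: Rational(-606210019, 128) ≈ -4.7360e+6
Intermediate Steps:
Function('c')(K, s) = Pow(Add(-6, s), -1)
Function('f')(t) = Mul(12, t)
Function('O')(N, j) = Add(Rational(531, 11), Mul(Rational(65, 2), Pow(j, -1))) (Function('O')(N, j) = Add(Mul(-531, Pow(-11, -1)), Mul(195, Pow(Mul(6, j), -1))) = Add(Mul(-531, Rational(-1, 11)), Mul(195, Mul(Rational(1, 6), Pow(j, -1)))) = Add(Rational(531, 11), Mul(Rational(65, 2), Pow(j, -1))))
Add(Function('O')(Function('f')(Function('c')(6, 7)), -704), -4736064) = Add(Mul(Rational(1, 22), Pow(-704, -1), Add(715, Mul(1062, -704))), -4736064) = Add(Mul(Rational(1, 22), Rational(-1, 704), Add(715, -747648)), -4736064) = Add(Mul(Rational(1, 22), Rational(-1, 704), -746933), -4736064) = Add(Rational(6173, 128), -4736064) = Rational(-606210019, 128)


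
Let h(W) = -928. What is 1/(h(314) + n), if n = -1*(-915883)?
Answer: 1/914955 ≈ 1.0930e-6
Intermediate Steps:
n = 915883
1/(h(314) + n) = 1/(-928 + 915883) = 1/914955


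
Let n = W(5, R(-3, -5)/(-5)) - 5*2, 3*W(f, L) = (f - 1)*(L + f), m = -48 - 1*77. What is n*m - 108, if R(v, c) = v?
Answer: 626/3 ≈ 208.67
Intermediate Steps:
m = -125 (m = -48 - 77 = -125)
W(f, L) = (-1 + f)*(L + f)/3 (W(f, L) = ((f - 1)*(L + f))/3 = ((-1 + f)*(L + f))/3 = (-1 + f)*(L + f)/3)
n = -38/15 (n = (-(-1)/(-5) - 1/3*5 + (1/3)*5**2 + (1/3)*(-3/(-5))*5) - 5*2 = (-(-1)*(-1)/5 - 5/3 + (1/3)*25 + (1/3)*(-3*(-1/5))*5) - 10 = (-1/3*3/5 - 5/3 + 25/3 + (1/3)*(3/5)*5) - 10 = (-1/5 - 5/3 + 25/3 + 1) - 10 = 112/15 - 10 = -38/15 ≈ -2.5333)
n*m - 108 = -38/15*(-125) - 108 = 950/3 - 108 = 626/3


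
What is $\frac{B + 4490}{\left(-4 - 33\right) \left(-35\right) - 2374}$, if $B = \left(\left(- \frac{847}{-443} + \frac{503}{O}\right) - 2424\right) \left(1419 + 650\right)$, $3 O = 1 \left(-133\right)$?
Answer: $\frac{296379346638}{63573601} \approx 4662.0$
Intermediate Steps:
$O = - \frac{133}{3}$ ($O = \frac{1 \left(-133\right)}{3} = \frac{1}{3} \left(-133\right) = - \frac{133}{3} \approx -44.333$)
$B = - \frac{296643892948}{58919}$ ($B = \left(\left(- \frac{847}{-443} + \frac{503}{- \frac{133}{3}}\right) - 2424\right) \left(1419 + 650\right) = \left(\left(\left(-847\right) \left(- \frac{1}{443}\right) + 503 \left(- \frac{3}{133}\right)\right) - 2424\right) 2069 = \left(\left(\frac{847}{443} - \frac{1509}{133}\right) - 2424\right) 2069 = \left(- \frac{555836}{58919} - 2424\right) 2069 = \left(- \frac{143375492}{58919}\right) 2069 = - \frac{296643892948}{58919} \approx -5.0348 \cdot 10^{6}$)
$\frac{B + 4490}{\left(-4 - 33\right) \left(-35\right) - 2374} = \frac{- \frac{296643892948}{58919} + 4490}{\left(-4 - 33\right) \left(-35\right) - 2374} = - \frac{296379346638}{58919 \left(\left(-37\right) \left(-35\right) - 2374\right)} = - \frac{296379346638}{58919 \left(1295 - 2374\right)} = - \frac{296379346638}{58919 \left(-1079\right)} = \left(- \frac{296379346638}{58919}\right) \left(- \frac{1}{1079}\right) = \frac{296379346638}{63573601}$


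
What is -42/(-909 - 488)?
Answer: 42/1397 ≈ 0.030064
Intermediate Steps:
-42/(-909 - 488) = -42/(-1397) = -1/1397*(-42) = 42/1397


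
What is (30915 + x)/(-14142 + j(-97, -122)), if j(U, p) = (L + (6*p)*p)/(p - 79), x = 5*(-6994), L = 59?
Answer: 163011/586381 ≈ 0.27800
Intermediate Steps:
x = -34970
j(U, p) = (59 + 6*p²)/(-79 + p) (j(U, p) = (59 + (6*p)*p)/(p - 79) = (59 + 6*p²)/(-79 + p))
(30915 + x)/(-14142 + j(-97, -122)) = (30915 - 34970)/(-14142 + (59 + 6*(-122)²)/(-79 - 122)) = -4055/(-14142 + (59 + 6*14884)/(-201)) = -4055/(-14142 - (59 + 89304)/201) = -4055/(-14142 - 1/201*89363) = -4055/(-14142 - 89363/201) = -4055/(-2931905/201) = -4055*(-201/2931905) = 163011/586381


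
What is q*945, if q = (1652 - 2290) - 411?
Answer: -991305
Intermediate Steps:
q = -1049 (q = -638 - 411 = -1049)
q*945 = -1049*945 = -991305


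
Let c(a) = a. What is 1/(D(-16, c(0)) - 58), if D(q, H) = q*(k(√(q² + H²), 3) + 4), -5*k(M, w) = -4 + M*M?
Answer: 5/3422 ≈ 0.0014611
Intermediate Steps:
k(M, w) = ⅘ - M²/5 (k(M, w) = -(-4 + M*M)/5 = -(-4 + M²)/5 = ⅘ - M²/5)
D(q, H) = q*(24/5 - H²/5 - q²/5) (D(q, H) = q*((⅘ - (H²/5 + q²/5)) + 4) = q*((⅘ - (H² + q²)/5) + 4) = q*((⅘ + (-H²/5 - q²/5)) + 4) = q*((⅘ - H²/5 - q²/5) + 4) = q*(24/5 - H²/5 - q²/5))
1/(D(-16, c(0)) - 58) = 1/((⅕)*(-16)*(24 - 1*0² - 1*(-16)²) - 58) = 1/((⅕)*(-16)*(24 - 1*0 - 1*256) - 58) = 1/((⅕)*(-16)*(24 + 0 - 256) - 58) = 1/((⅕)*(-16)*(-232) - 58) = 1/(3712/5 - 58) = 1/(3422/5) = 5/3422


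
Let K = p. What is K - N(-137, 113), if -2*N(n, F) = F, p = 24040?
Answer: 48193/2 ≈ 24097.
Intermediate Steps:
N(n, F) = -F/2
K = 24040
K - N(-137, 113) = 24040 - (-1)*113/2 = 24040 - 1*(-113/2) = 24040 + 113/2 = 48193/2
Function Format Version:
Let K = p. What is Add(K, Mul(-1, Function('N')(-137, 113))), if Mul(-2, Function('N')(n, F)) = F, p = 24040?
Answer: Rational(48193, 2) ≈ 24097.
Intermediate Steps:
Function('N')(n, F) = Mul(Rational(-1, 2), F)
K = 24040
Add(K, Mul(-1, Function('N')(-137, 113))) = Add(24040, Mul(-1, Mul(Rational(-1, 2), 113))) = Add(24040, Mul(-1, Rational(-113, 2))) = Add(24040, Rational(113, 2)) = Rational(48193, 2)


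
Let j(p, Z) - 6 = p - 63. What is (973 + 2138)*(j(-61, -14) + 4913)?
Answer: 14917245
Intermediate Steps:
j(p, Z) = -57 + p (j(p, Z) = 6 + (p - 63) = 6 + (-63 + p) = -57 + p)
(973 + 2138)*(j(-61, -14) + 4913) = (973 + 2138)*((-57 - 61) + 4913) = 3111*(-118 + 4913) = 3111*4795 = 14917245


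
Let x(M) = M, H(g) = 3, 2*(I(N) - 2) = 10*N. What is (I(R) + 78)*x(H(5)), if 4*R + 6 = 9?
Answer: 1005/4 ≈ 251.25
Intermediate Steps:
R = ¾ (R = -3/2 + (¼)*9 = -3/2 + 9/4 = ¾ ≈ 0.75000)
I(N) = 2 + 5*N (I(N) = 2 + (10*N)/2 = 2 + 5*N)
(I(R) + 78)*x(H(5)) = ((2 + 5*(¾)) + 78)*3 = ((2 + 15/4) + 78)*3 = (23/4 + 78)*3 = (335/4)*3 = 1005/4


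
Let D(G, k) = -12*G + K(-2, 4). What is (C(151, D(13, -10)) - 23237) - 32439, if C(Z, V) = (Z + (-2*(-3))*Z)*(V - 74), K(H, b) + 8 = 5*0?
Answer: -307242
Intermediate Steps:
K(H, b) = -8 (K(H, b) = -8 + 5*0 = -8 + 0 = -8)
D(G, k) = -8 - 12*G (D(G, k) = -12*G - 8 = -8 - 12*G)
C(Z, V) = 7*Z*(-74 + V) (C(Z, V) = (Z + 6*Z)*(-74 + V) = (7*Z)*(-74 + V) = 7*Z*(-74 + V))
(C(151, D(13, -10)) - 23237) - 32439 = (7*151*(-74 + (-8 - 12*13)) - 23237) - 32439 = (7*151*(-74 + (-8 - 156)) - 23237) - 32439 = (7*151*(-74 - 164) - 23237) - 32439 = (7*151*(-238) - 23237) - 32439 = (-251566 - 23237) - 32439 = -274803 - 32439 = -307242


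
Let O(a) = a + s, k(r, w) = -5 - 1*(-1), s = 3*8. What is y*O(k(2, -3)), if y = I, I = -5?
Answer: -100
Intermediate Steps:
s = 24
k(r, w) = -4 (k(r, w) = -5 + 1 = -4)
O(a) = 24 + a (O(a) = a + 24 = 24 + a)
I = -5 (I = -1*5 = -5)
y = -5
y*O(k(2, -3)) = -5*(24 - 4) = -5*20 = -100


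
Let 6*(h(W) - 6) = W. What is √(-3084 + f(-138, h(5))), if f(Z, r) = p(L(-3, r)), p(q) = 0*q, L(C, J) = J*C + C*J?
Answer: 2*I*√771 ≈ 55.534*I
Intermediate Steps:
L(C, J) = 2*C*J (L(C, J) = C*J + C*J = 2*C*J)
h(W) = 6 + W/6
p(q) = 0
f(Z, r) = 0
√(-3084 + f(-138, h(5))) = √(-3084 + 0) = √(-3084) = 2*I*√771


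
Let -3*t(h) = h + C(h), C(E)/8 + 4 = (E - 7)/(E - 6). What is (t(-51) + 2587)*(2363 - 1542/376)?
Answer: 49518638653/8037 ≈ 6.1613e+6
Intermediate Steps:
C(E) = -32 + 8*(-7 + E)/(-6 + E) (C(E) = -32 + 8*((E - 7)/(E - 6)) = -32 + 8*((-7 + E)/(-6 + E)) = -32 + 8*(-7 + E)/(-6 + E))
t(h) = -h/3 - 8*(17 - 3*h)/(3*(-6 + h)) (t(h) = -(h + 8*(17 - 3*h)/(-6 + h))/3 = -h/3 - 8*(17 - 3*h)/(3*(-6 + h)))
(t(-51) + 2587)*(2363 - 1542/376) = ((-136 - 1*(-51)² + 30*(-51))/(3*(-6 - 51)) + 2587)*(2363 - 1542/376) = ((⅓)*(-136 - 1*2601 - 1530)/(-57) + 2587)*(2363 - 1542*1/376) = ((⅓)*(-1/57)*(-136 - 2601 - 1530) + 2587)*(2363 - 771/188) = ((⅓)*(-1/57)*(-4267) + 2587)*(443473/188) = (4267/171 + 2587)*(443473/188) = (446644/171)*(443473/188) = 49518638653/8037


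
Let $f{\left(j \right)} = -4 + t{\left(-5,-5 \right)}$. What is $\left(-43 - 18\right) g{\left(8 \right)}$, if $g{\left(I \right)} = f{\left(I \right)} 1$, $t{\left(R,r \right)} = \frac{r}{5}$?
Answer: $305$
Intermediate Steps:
$t{\left(R,r \right)} = \frac{r}{5}$ ($t{\left(R,r \right)} = r \frac{1}{5} = \frac{r}{5}$)
$f{\left(j \right)} = -5$ ($f{\left(j \right)} = -4 + \frac{1}{5} \left(-5\right) = -4 - 1 = -5$)
$g{\left(I \right)} = -5$ ($g{\left(I \right)} = \left(-5\right) 1 = -5$)
$\left(-43 - 18\right) g{\left(8 \right)} = \left(-43 - 18\right) \left(-5\right) = \left(-61\right) \left(-5\right) = 305$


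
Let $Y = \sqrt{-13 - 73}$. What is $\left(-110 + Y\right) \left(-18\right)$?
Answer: $1980 - 18 i \sqrt{86} \approx 1980.0 - 166.93 i$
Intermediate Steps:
$Y = i \sqrt{86}$ ($Y = \sqrt{-86} = i \sqrt{86} \approx 9.2736 i$)
$\left(-110 + Y\right) \left(-18\right) = \left(-110 + i \sqrt{86}\right) \left(-18\right) = 1980 - 18 i \sqrt{86}$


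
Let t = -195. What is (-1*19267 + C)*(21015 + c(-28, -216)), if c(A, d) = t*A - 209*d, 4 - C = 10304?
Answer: -2117558973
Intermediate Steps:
C = -10300 (C = 4 - 1*10304 = 4 - 10304 = -10300)
c(A, d) = -209*d - 195*A (c(A, d) = -195*A - 209*d = -209*d - 195*A)
(-1*19267 + C)*(21015 + c(-28, -216)) = (-1*19267 - 10300)*(21015 + (-209*(-216) - 195*(-28))) = (-19267 - 10300)*(21015 + (45144 + 5460)) = -29567*(21015 + 50604) = -29567*71619 = -2117558973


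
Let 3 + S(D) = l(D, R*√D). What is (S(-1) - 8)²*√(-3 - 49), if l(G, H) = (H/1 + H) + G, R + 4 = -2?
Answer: -576*√13 ≈ -2076.8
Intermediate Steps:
R = -6 (R = -4 - 2 = -6)
l(G, H) = G + 2*H (l(G, H) = (H*1 + H) + G = (H + H) + G = 2*H + G = G + 2*H)
S(D) = -3 + D - 12*√D (S(D) = -3 + (D + 2*(-6*√D)) = -3 + (D - 12*√D) = -3 + D - 12*√D)
(S(-1) - 8)²*√(-3 - 49) = ((-3 - 1 - 12*I) - 8)²*√(-3 - 49) = ((-3 - 1 - 12*I) - 8)²*√(-52) = ((-4 - 12*I) - 8)²*(2*I*√13) = (-12 - 12*I)²*(2*I*√13) = 2*I*√13*(-12 - 12*I)²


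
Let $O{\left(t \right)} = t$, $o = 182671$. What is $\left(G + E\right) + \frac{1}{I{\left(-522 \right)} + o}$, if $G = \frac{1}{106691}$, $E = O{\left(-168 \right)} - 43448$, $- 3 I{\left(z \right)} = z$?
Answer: $- \frac{2256915807392}{51745135} \approx -43616.0$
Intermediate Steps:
$I{\left(z \right)} = - \frac{z}{3}$
$E = -43616$ ($E = -168 - 43448 = -43616$)
$G = \frac{1}{106691} \approx 9.3729 \cdot 10^{-6}$
$\left(G + E\right) + \frac{1}{I{\left(-522 \right)} + o} = \left(\frac{1}{106691} - 43616\right) + \frac{1}{\left(- \frac{1}{3}\right) \left(-522\right) + 182671} = - \frac{4653434655}{106691} + \frac{1}{174 + 182671} = - \frac{4653434655}{106691} + \frac{1}{182845} = - \frac{2256915807392}{51745135}$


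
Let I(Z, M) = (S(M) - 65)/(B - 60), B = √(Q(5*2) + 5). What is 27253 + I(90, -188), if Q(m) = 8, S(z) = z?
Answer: 97771691/3587 + 253*√13/3587 ≈ 27258.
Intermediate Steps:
B = √13 (B = √(8 + 5) = √13 ≈ 3.6056)
I(Z, M) = (-65 + M)/(-60 + √13) (I(Z, M) = (M - 65)/(√13 - 60) = (-65 + M)/(-60 + √13))
27253 + I(90, -188) = 27253 - (-65 - 188)/(60 - √13) = 27253 - 1*(-253)/(60 - √13) = 27253 + 253/(60 - √13)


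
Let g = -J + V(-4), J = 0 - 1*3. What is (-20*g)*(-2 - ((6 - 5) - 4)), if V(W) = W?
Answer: 20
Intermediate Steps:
J = -3 (J = 0 - 3 = -3)
g = -1 (g = -1*(-3) - 4 = 3 - 4 = -1)
(-20*g)*(-2 - ((6 - 5) - 4)) = (-20*(-1))*(-2 - ((6 - 5) - 4)) = 20*(-2 - (1 - 4)) = 20*(-2 - 1*(-3)) = 20*(-2 + 3) = 20*1 = 20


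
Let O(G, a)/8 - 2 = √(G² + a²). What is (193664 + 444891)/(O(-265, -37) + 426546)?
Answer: 136191648955/90975278914 - 1277110*√71594/45487639457 ≈ 1.4895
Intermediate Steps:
O(G, a) = 16 + 8*√(G² + a²)
(193664 + 444891)/(O(-265, -37) + 426546) = (193664 + 444891)/((16 + 8*√((-265)² + (-37)²)) + 426546) = 638555/((16 + 8*√(70225 + 1369)) + 426546) = 638555/((16 + 8*√71594) + 426546) = 638555/(426562 + 8*√71594)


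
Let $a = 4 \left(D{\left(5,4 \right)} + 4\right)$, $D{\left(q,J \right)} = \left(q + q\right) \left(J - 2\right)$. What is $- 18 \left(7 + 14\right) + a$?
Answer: $-282$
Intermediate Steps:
$D{\left(q,J \right)} = 2 q \left(-2 + J\right)$
$a = 96$ ($a = 4 \left(2 \cdot 5 \left(-2 + 4\right) + 4\right) = 4 \left(2 \cdot 5 \cdot 2 + 4\right) = 4 \left(20 + 4\right) = 4 \cdot 24 = 96$)
$- 18 \left(7 + 14\right) + a = - 18 \left(7 + 14\right) + 96 = \left(-18\right) 21 + 96 = -378 + 96 = -282$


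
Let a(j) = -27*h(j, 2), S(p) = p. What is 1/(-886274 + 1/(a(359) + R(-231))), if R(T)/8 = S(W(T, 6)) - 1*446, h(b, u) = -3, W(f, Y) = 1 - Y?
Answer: -3527/3125888399 ≈ -1.1283e-6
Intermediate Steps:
a(j) = 81 (a(j) = -27*(-3) = 81)
R(T) = -3608 (R(T) = 8*((1 - 1*6) - 1*446) = 8*((1 - 6) - 446) = 8*(-5 - 446) = 8*(-451) = -3608)
1/(-886274 + 1/(a(359) + R(-231))) = 1/(-886274 + 1/(81 - 3608)) = 1/(-886274 + 1/(-3527)) = 1/(-886274 - 1/3527) = 1/(-3125888399/3527) = -3527/3125888399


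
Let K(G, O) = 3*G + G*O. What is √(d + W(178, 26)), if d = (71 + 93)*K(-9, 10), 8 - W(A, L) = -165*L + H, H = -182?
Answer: 2*I*√3677 ≈ 121.28*I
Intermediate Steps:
W(A, L) = 190 + 165*L (W(A, L) = 8 - (-165*L - 182) = 8 - (-182 - 165*L) = 8 + (182 + 165*L) = 190 + 165*L)
d = -19188 (d = (71 + 93)*(-9*(3 + 10)) = 164*(-9*13) = 164*(-117) = -19188)
√(d + W(178, 26)) = √(-19188 + (190 + 165*26)) = √(-19188 + (190 + 4290)) = √(-19188 + 4480) = √(-14708) = 2*I*√3677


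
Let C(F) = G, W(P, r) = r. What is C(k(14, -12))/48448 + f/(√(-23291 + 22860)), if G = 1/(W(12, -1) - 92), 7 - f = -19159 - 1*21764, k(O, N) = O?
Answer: -1/4505664 - 40930*I*√431/431 ≈ -2.2194e-7 - 1971.5*I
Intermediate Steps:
f = 40930 (f = 7 - (-19159 - 1*21764) = 7 - (-19159 - 21764) = 7 - 1*(-40923) = 7 + 40923 = 40930)
G = -1/93 (G = 1/(-1 - 92) = 1/(-93) = -1/93 ≈ -0.010753)
C(F) = -1/93
C(k(14, -12))/48448 + f/(√(-23291 + 22860)) = -1/93/48448 + 40930/(√(-23291 + 22860)) = -1/93*1/48448 + 40930/(√(-431)) = -1/4505664 + 40930/((I*√431)) = -1/4505664 + 40930*(-I*√431/431) = -1/4505664 - 40930*I*√431/431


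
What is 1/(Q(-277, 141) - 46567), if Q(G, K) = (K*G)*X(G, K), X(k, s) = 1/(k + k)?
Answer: -2/92993 ≈ -2.1507e-5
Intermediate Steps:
X(k, s) = 1/(2*k)
Q(G, K) = K/2 (Q(G, K) = (K*G)*(1/(2*G)) = (G*K)*(1/(2*G)) = K/2)
1/(Q(-277, 141) - 46567) = 1/((½)*141 - 46567) = 1/(141/2 - 46567) = 1/(-92993/2) = -2/92993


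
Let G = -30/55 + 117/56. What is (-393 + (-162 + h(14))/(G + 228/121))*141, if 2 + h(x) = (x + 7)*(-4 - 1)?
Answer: -514731827/7743 ≈ -66477.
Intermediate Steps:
G = 951/616 (G = -30*1/55 + 117*(1/56) = -6/11 + 117/56 = 951/616 ≈ 1.5438)
h(x) = -37 - 5*x (h(x) = -2 + (x + 7)*(-4 - 1) = -2 + (7 + x)*(-5) = -2 + (-35 - 5*x) = -37 - 5*x)
(-393 + (-162 + h(14))/(G + 228/121))*141 = (-393 + (-162 + (-37 - 5*14))/(951/616 + 228/121))*141 = (-393 + (-162 + (-37 - 70))/(951/616 + 228*(1/121)))*141 = (-393 + (-162 - 107)/(951/616 + 228/121))*141 = (-393 - 269/23229/6776)*141 = (-393 - 269*6776/23229)*141 = (-393 - 1822744/23229)*141 = -10951741/23229*141 = -514731827/7743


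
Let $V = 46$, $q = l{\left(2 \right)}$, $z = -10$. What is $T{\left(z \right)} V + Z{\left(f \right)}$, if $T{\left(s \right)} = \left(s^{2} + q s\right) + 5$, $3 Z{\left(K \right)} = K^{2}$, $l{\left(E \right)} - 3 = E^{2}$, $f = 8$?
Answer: $\frac{4894}{3} \approx 1631.3$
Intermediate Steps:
$l{\left(E \right)} = 3 + E^{2}$
$q = 7$ ($q = 3 + 2^{2} = 3 + 4 = 7$)
$Z{\left(K \right)} = \frac{K^{2}}{3}$
$T{\left(s \right)} = 5 + s^{2} + 7 s$ ($T{\left(s \right)} = \left(s^{2} + 7 s\right) + 5 = 5 + s^{2} + 7 s$)
$T{\left(z \right)} V + Z{\left(f \right)} = \left(5 + \left(-10\right)^{2} + 7 \left(-10\right)\right) 46 + \frac{8^{2}}{3} = \left(5 + 100 - 70\right) 46 + \frac{1}{3} \cdot 64 = 35 \cdot 46 + \frac{64}{3} = 1610 + \frac{64}{3} = \frac{4894}{3}$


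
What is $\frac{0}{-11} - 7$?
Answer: $-7$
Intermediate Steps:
$\frac{0}{-11} - 7 = 0 \left(- \frac{1}{11}\right) - 7 = 0 - 7 = -7$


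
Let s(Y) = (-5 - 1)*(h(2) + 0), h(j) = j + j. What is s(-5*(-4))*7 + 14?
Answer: -154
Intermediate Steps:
h(j) = 2*j
s(Y) = -24 (s(Y) = (-5 - 1)*(2*2 + 0) = -6*(4 + 0) = -6*4 = -24)
s(-5*(-4))*7 + 14 = -24*7 + 14 = -168 + 14 = -154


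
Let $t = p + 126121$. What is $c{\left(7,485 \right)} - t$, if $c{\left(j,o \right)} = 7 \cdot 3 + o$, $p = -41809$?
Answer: $-83806$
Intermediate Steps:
$c{\left(j,o \right)} = 21 + o$
$t = 84312$ ($t = -41809 + 126121 = 84312$)
$c{\left(7,485 \right)} - t = \left(21 + 485\right) - 84312 = 506 - 84312 = -83806$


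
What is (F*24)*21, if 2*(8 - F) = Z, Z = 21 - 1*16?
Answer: 2772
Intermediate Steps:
Z = 5 (Z = 21 - 16 = 5)
F = 11/2 (F = 8 - ½*5 = 8 - 5/2 = 11/2 ≈ 5.5000)
(F*24)*21 = ((11/2)*24)*21 = 132*21 = 2772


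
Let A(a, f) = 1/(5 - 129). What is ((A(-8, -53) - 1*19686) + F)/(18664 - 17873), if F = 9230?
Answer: -1296545/98084 ≈ -13.219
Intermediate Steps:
A(a, f) = -1/124 (A(a, f) = 1/(-124) = -1/124)
((A(-8, -53) - 1*19686) + F)/(18664 - 17873) = ((-1/124 - 1*19686) + 9230)/(18664 - 17873) = ((-1/124 - 19686) + 9230)/791 = (-2441065/124 + 9230)*(1/791) = -1296545/124*1/791 = -1296545/98084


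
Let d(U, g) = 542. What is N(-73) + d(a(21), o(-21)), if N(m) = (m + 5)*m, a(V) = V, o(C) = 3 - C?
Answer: 5506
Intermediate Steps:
N(m) = m*(5 + m) (N(m) = (5 + m)*m = m*(5 + m))
N(-73) + d(a(21), o(-21)) = -73*(5 - 73) + 542 = -73*(-68) + 542 = 4964 + 542 = 5506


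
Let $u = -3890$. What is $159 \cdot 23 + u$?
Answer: $-233$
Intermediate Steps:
$159 \cdot 23 + u = 159 \cdot 23 - 3890 = 3657 - 3890 = -233$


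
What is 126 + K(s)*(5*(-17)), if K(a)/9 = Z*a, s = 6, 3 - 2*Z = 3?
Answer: 126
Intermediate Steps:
Z = 0 (Z = 3/2 - ½*3 = 3/2 - 3/2 = 0)
K(a) = 0 (K(a) = 9*(0*a) = 9*0 = 0)
126 + K(s)*(5*(-17)) = 126 + 0*(5*(-17)) = 126 + 0*(-85) = 126 + 0 = 126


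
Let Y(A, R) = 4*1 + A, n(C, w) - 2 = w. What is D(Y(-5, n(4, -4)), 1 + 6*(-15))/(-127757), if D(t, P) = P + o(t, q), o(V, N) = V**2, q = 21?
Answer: 88/127757 ≈ 0.00068881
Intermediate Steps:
n(C, w) = 2 + w
Y(A, R) = 4 + A
D(t, P) = P + t**2
D(Y(-5, n(4, -4)), 1 + 6*(-15))/(-127757) = ((1 + 6*(-15)) + (4 - 5)**2)/(-127757) = ((1 - 90) + (-1)**2)*(-1/127757) = (-89 + 1)*(-1/127757) = -88*(-1/127757) = 88/127757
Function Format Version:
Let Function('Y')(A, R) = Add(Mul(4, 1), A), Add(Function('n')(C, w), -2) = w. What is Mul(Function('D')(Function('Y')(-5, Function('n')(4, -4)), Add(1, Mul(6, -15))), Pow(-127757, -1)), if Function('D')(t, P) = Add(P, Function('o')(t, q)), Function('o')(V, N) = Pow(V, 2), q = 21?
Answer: Rational(88, 127757) ≈ 0.00068881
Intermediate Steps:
Function('n')(C, w) = Add(2, w)
Function('Y')(A, R) = Add(4, A)
Function('D')(t, P) = Add(P, Pow(t, 2))
Mul(Function('D')(Function('Y')(-5, Function('n')(4, -4)), Add(1, Mul(6, -15))), Pow(-127757, -1)) = Mul(Add(Add(1, Mul(6, -15)), Pow(Add(4, -5), 2)), Pow(-127757, -1)) = Mul(Add(Add(1, -90), Pow(-1, 2)), Rational(-1, 127757)) = Mul(Add(-89, 1), Rational(-1, 127757)) = Mul(-88, Rational(-1, 127757)) = Rational(88, 127757)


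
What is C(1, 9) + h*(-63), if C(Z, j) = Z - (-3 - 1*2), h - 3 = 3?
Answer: -372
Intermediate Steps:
h = 6 (h = 3 + 3 = 6)
C(Z, j) = 5 + Z (C(Z, j) = Z - (-3 - 2) = Z - 1*(-5) = Z + 5 = 5 + Z)
C(1, 9) + h*(-63) = (5 + 1) + 6*(-63) = 6 - 378 = -372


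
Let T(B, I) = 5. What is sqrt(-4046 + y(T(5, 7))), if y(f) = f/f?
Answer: I*sqrt(4045) ≈ 63.6*I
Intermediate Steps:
y(f) = 1
sqrt(-4046 + y(T(5, 7))) = sqrt(-4046 + 1) = sqrt(-4045) = I*sqrt(4045)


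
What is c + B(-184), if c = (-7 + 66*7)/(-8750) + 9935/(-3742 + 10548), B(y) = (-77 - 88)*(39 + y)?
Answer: 10177695693/425375 ≈ 23926.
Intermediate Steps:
B(y) = -6435 - 165*y (B(y) = -165*(39 + y) = -6435 - 165*y)
c = 598818/425375 (c = (-7 + 462)*(-1/8750) + 9935/6806 = 455*(-1/8750) + 9935*(1/6806) = -13/250 + 9935/6806 = 598818/425375 ≈ 1.4077)
c + B(-184) = 598818/425375 + (-6435 - 165*(-184)) = 598818/425375 + (-6435 + 30360) = 598818/425375 + 23925 = 10177695693/425375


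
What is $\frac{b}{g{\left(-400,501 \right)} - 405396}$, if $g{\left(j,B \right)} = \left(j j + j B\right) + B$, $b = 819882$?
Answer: $- \frac{819882}{445295} \approx -1.8412$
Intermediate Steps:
$g{\left(j,B \right)} = B + j^{2} + B j$ ($g{\left(j,B \right)} = \left(j^{2} + B j\right) + B = B + j^{2} + B j$)
$\frac{b}{g{\left(-400,501 \right)} - 405396} = \frac{819882}{\left(501 + \left(-400\right)^{2} + 501 \left(-400\right)\right) - 405396} = \frac{819882}{\left(501 + 160000 - 200400\right) - 405396} = \frac{819882}{-39899 - 405396} = \frac{819882}{-445295} = 819882 \left(- \frac{1}{445295}\right) = - \frac{819882}{445295}$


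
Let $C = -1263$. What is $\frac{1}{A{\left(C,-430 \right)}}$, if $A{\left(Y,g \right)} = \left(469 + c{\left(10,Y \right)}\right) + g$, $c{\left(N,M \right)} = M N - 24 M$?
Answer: $\frac{1}{17721} \approx 5.643 \cdot 10^{-5}$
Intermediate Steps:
$c{\left(N,M \right)} = - 24 M + M N$
$A{\left(Y,g \right)} = 469 + g - 14 Y$ ($A{\left(Y,g \right)} = \left(469 + Y \left(-24 + 10\right)\right) + g = \left(469 + Y \left(-14\right)\right) + g = \left(469 - 14 Y\right) + g = 469 + g - 14 Y$)
$\frac{1}{A{\left(C,-430 \right)}} = \frac{1}{469 - 430 - -17682} = \frac{1}{469 - 430 + 17682} = \frac{1}{17721}$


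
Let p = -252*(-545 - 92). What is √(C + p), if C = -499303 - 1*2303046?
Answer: 5*I*√105673 ≈ 1625.4*I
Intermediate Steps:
C = -2802349 (C = -499303 - 2303046 = -2802349)
p = 160524 (p = -252*(-637) = 160524)
√(C + p) = √(-2802349 + 160524) = √(-2641825) = 5*I*√105673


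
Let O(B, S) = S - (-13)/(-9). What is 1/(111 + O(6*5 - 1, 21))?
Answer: 9/1175 ≈ 0.0076596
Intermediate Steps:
O(B, S) = -13/9 + S (O(B, S) = S - (-13)*(-1)/9 = S - 1*13/9 = S - 13/9 = -13/9 + S)
1/(111 + O(6*5 - 1, 21)) = 1/(111 + (-13/9 + 21)) = 1/(111 + 176/9) = 1/(1175/9) = 9/1175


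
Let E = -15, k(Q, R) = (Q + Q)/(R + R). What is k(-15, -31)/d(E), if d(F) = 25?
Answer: 3/155 ≈ 0.019355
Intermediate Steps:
k(Q, R) = Q/R (k(Q, R) = (2*Q)/((2*R)) = (2*Q)*(1/(2*R)) = Q/R)
k(-15, -31)/d(E) = -15/(-31)/25 = -15*(-1/31)*(1/25) = (15/31)*(1/25) = 3/155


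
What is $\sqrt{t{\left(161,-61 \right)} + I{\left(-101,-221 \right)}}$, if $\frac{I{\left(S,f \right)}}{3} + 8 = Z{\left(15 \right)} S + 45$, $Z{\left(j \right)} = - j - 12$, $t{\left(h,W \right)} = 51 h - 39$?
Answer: $28 \sqrt{21} \approx 128.31$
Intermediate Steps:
$t{\left(h,W \right)} = -39 + 51 h$
$Z{\left(j \right)} = -12 - j$
$I{\left(S,f \right)} = 111 - 81 S$ ($I{\left(S,f \right)} = -24 + 3 \left(\left(-12 - 15\right) S + 45\right) = -24 + 3 \left(- 27 S + 45\right) = -24 + 3 \left(45 - 27 S\right) = -24 - \left(-135 + 81 S\right) = 111 - 81 S$)
$\sqrt{t{\left(161,-61 \right)} + I{\left(-101,-221 \right)}} = \sqrt{\left(-39 + 51 \cdot 161\right) + \left(111 - -8181\right)} = \sqrt{\left(-39 + 8211\right) + \left(111 + 8181\right)} = \sqrt{8172 + 8292} = \sqrt{16464} = 28 \sqrt{21}$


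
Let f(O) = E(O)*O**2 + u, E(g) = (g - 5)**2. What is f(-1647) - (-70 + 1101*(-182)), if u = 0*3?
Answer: 7402992272788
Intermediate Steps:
u = 0
E(g) = (-5 + g)**2
f(O) = O**2*(-5 + O)**2 (f(O) = (-5 + O)**2*O**2 + 0 = O**2*(-5 + O)**2 + 0 = O**2*(-5 + O)**2)
f(-1647) - (-70 + 1101*(-182)) = (-1647)**2*(-5 - 1647)**2 - (-70 + 1101*(-182)) = 2712609*(-1652)**2 - (-70 - 200382) = 2712609*2729104 - 1*(-200452) = 7402992072336 + 200452 = 7402992272788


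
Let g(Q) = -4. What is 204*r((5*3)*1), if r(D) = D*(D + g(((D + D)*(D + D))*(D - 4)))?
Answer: 33660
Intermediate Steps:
r(D) = D*(-4 + D) (r(D) = D*(D - 4) = D*(-4 + D))
204*r((5*3)*1) = 204*(((5*3)*1)*(-4 + (5*3)*1)) = 204*((15*1)*(-4 + 15*1)) = 204*(15*(-4 + 15)) = 204*(15*11) = 204*165 = 33660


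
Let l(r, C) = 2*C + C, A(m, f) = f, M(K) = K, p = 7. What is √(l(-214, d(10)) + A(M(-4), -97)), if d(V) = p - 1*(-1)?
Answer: I*√73 ≈ 8.544*I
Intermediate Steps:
d(V) = 8 (d(V) = 7 - 1*(-1) = 7 + 1 = 8)
l(r, C) = 3*C
√(l(-214, d(10)) + A(M(-4), -97)) = √(3*8 - 97) = √(24 - 97) = √(-73) = I*√73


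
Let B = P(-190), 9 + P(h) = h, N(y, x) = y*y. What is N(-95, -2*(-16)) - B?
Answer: 9224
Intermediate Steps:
N(y, x) = y**2
P(h) = -9 + h
B = -199 (B = -9 - 190 = -199)
N(-95, -2*(-16)) - B = (-95)**2 - 1*(-199) = 9025 + 199 = 9224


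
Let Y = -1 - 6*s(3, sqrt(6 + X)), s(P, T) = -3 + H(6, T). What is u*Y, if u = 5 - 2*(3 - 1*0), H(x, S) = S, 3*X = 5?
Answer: -17 + 2*sqrt(69) ≈ -0.38675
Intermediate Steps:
X = 5/3 (X = (1/3)*5 = 5/3 ≈ 1.6667)
s(P, T) = -3 + T
Y = 17 - 2*sqrt(69) (Y = -1 - 6*(-3 + sqrt(6 + 5/3)) = -1 - 6*(-3 + sqrt(23/3)) = -1 - 6*(-3 + sqrt(69)/3) = -1 + (18 - 2*sqrt(69)) = 17 - 2*sqrt(69) ≈ 0.38675)
u = -1 (u = 5 - 2*(3 + 0) = 5 - 2*3 = 5 - 6 = -1)
u*Y = -(17 - 2*sqrt(69)) = -17 + 2*sqrt(69)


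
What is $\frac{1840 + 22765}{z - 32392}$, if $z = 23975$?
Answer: $- \frac{1295}{443} \approx -2.9233$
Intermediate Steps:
$\frac{1840 + 22765}{z - 32392} = \frac{1840 + 22765}{23975 - 32392} = \frac{24605}{-8417} = 24605 \left(- \frac{1}{8417}\right) = - \frac{1295}{443}$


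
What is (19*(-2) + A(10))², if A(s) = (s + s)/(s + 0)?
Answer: 1296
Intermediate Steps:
A(s) = 2 (A(s) = (2*s)/s = 2)
(19*(-2) + A(10))² = (19*(-2) + 2)² = (-38 + 2)² = (-36)² = 1296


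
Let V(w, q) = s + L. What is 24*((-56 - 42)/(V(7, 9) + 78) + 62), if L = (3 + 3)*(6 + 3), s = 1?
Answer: 27936/19 ≈ 1470.3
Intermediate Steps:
L = 54 (L = 6*9 = 54)
V(w, q) = 55 (V(w, q) = 1 + 54 = 55)
24*((-56 - 42)/(V(7, 9) + 78) + 62) = 24*((-56 - 42)/(55 + 78) + 62) = 24*(-98/133 + 62) = 24*(-98*1/133 + 62) = 24*(-14/19 + 62) = 24*(1164/19) = 27936/19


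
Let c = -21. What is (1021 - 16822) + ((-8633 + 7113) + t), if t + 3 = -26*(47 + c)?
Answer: -18000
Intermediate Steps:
t = -679 (t = -3 - 26*(47 - 21) = -3 - 26*26 = -3 - 676 = -679)
(1021 - 16822) + ((-8633 + 7113) + t) = (1021 - 16822) + ((-8633 + 7113) - 679) = -15801 + (-1520 - 679) = -15801 - 2199 = -18000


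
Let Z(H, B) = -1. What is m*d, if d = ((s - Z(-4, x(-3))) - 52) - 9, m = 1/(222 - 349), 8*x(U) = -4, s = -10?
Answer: 70/127 ≈ 0.55118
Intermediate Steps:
x(U) = -½ (x(U) = (⅛)*(-4) = -½)
m = -1/127 (m = 1/(-127) = -1/127 ≈ -0.0078740)
d = -70 (d = ((-10 - 1*(-1)) - 52) - 9 = ((-10 + 1) - 52) - 9 = (-9 - 52) - 9 = -61 - 9 = -70)
m*d = -1/127*(-70) = 70/127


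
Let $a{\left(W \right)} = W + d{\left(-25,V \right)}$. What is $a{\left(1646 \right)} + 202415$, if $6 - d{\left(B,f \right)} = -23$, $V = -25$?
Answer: $204090$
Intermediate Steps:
$d{\left(B,f \right)} = 29$ ($d{\left(B,f \right)} = 6 - -23 = 6 + 23 = 29$)
$a{\left(W \right)} = 29 + W$ ($a{\left(W \right)} = W + 29 = 29 + W$)
$a{\left(1646 \right)} + 202415 = \left(29 + 1646\right) + 202415 = 1675 + 202415 = 204090$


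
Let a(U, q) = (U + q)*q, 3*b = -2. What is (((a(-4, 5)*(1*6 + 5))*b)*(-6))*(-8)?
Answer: -1760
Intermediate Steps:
b = -2/3 (b = (1/3)*(-2) = -2/3 ≈ -0.66667)
a(U, q) = q*(U + q)
(((a(-4, 5)*(1*6 + 5))*b)*(-6))*(-8) = ((((5*(-4 + 5))*(1*6 + 5))*(-2/3))*(-6))*(-8) = ((((5*1)*(6 + 5))*(-2/3))*(-6))*(-8) = (((5*11)*(-2/3))*(-6))*(-8) = ((55*(-2/3))*(-6))*(-8) = -110/3*(-6)*(-8) = 220*(-8) = -1760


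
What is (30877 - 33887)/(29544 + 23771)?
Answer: -602/10663 ≈ -0.056457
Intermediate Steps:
(30877 - 33887)/(29544 + 23771) = -3010/53315 = -3010*1/53315 = -602/10663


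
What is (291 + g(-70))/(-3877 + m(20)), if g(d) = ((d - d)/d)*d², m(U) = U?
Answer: -291/3857 ≈ -0.075447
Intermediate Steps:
g(d) = 0 (g(d) = (0/d)*d² = 0*d² = 0)
(291 + g(-70))/(-3877 + m(20)) = (291 + 0)/(-3877 + 20) = 291/(-3857) = 291*(-1/3857) = -291/3857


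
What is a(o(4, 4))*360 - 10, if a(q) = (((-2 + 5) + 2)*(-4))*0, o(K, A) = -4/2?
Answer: -10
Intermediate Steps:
o(K, A) = -2 (o(K, A) = -4*1/2 = -2)
a(q) = 0 (a(q) = ((3 + 2)*(-4))*0 = (5*(-4))*0 = -20*0 = 0)
a(o(4, 4))*360 - 10 = 0*360 - 10 = 0 - 10 = -10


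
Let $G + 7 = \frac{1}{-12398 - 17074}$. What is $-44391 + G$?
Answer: $- \frac{1308497857}{29472} \approx -44398.0$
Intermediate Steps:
$G = - \frac{206305}{29472}$ ($G = -7 + \frac{1}{-12398 - 17074} = -7 + \frac{1}{-29472} = -7 - \frac{1}{29472} = - \frac{206305}{29472} \approx -7.0$)
$-44391 + G = -44391 - \frac{206305}{29472} = - \frac{1308497857}{29472}$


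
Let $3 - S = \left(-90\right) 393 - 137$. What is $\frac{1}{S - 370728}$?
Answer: $- \frac{1}{335218} \approx -2.9831 \cdot 10^{-6}$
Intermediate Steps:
$S = 35510$ ($S = 3 - \left(\left(-90\right) 393 - 137\right) = 3 - \left(-35370 - 137\right) = 3 - -35507 = 3 + 35507 = 35510$)
$\frac{1}{S - 370728} = \frac{1}{35510 - 370728} = \frac{1}{-335218} = - \frac{1}{335218}$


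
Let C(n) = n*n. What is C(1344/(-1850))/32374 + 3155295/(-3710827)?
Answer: -43700003791128141/51394960907800625 ≈ -0.85028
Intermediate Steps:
C(n) = n²
C(1344/(-1850))/32374 + 3155295/(-3710827) = (1344/(-1850))²/32374 + 3155295/(-3710827) = (1344*(-1/1850))²*(1/32374) + 3155295*(-1/3710827) = (-672/925)²*(1/32374) - 3155295/3710827 = (451584/855625)*(1/32374) - 3155295/3710827 = 225792/13850001875 - 3155295/3710827 = -43700003791128141/51394960907800625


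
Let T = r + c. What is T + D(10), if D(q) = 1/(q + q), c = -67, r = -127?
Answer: -3879/20 ≈ -193.95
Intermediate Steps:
D(q) = 1/(2*q)
T = -194 (T = -127 - 67 = -194)
T + D(10) = -194 + (½)/10 = -194 + (½)*(⅒) = -194 + 1/20 = -3879/20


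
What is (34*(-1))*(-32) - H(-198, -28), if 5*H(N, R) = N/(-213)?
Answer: 386174/355 ≈ 1087.8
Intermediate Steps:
H(N, R) = -N/1065 (H(N, R) = (N/(-213))/5 = (N*(-1/213))/5 = (-N/213)/5 = -N/1065)
(34*(-1))*(-32) - H(-198, -28) = (34*(-1))*(-32) - (-1)*(-198)/1065 = -34*(-32) - 1*66/355 = 1088 - 66/355 = 386174/355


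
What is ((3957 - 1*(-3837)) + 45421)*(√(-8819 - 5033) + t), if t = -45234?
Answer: -2407127310 + 106430*I*√3463 ≈ -2.4071e+9 + 6.2631e+6*I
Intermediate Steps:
((3957 - 1*(-3837)) + 45421)*(√(-8819 - 5033) + t) = ((3957 - 1*(-3837)) + 45421)*(√(-8819 - 5033) - 45234) = ((3957 + 3837) + 45421)*(√(-13852) - 45234) = (7794 + 45421)*(2*I*√3463 - 45234) = 53215*(-45234 + 2*I*√3463) = -2407127310 + 106430*I*√3463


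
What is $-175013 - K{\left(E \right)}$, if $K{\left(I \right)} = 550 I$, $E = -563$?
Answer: $134637$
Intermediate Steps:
$-175013 - K{\left(E \right)} = -175013 - 550 \left(-563\right) = -175013 - -309650 = -175013 + 309650 = 134637$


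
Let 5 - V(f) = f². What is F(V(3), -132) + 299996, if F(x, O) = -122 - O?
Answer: 300006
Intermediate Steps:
V(f) = 5 - f²
F(V(3), -132) + 299996 = (-122 - 1*(-132)) + 299996 = (-122 + 132) + 299996 = 10 + 299996 = 300006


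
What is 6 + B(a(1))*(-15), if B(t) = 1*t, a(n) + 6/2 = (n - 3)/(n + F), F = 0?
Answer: 81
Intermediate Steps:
a(n) = -3 + (-3 + n)/n (a(n) = -3 + (n - 3)/(n + 0) = -3 + (-3 + n)/n)
B(t) = t
6 + B(a(1))*(-15) = 6 + (-2 - 3/1)*(-15) = 6 + (-2 - 3*1)*(-15) = 6 + (-2 - 3)*(-15) = 6 - 5*(-15) = 6 + 75 = 81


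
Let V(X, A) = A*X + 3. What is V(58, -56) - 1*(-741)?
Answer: -2504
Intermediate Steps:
V(X, A) = 3 + A*X
V(58, -56) - 1*(-741) = (3 - 56*58) - 1*(-741) = (3 - 3248) + 741 = -3245 + 741 = -2504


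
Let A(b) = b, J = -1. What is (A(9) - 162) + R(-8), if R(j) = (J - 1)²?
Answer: -149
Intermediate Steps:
R(j) = 4 (R(j) = (-1 - 1)² = (-2)² = 4)
(A(9) - 162) + R(-8) = (9 - 162) + 4 = -153 + 4 = -149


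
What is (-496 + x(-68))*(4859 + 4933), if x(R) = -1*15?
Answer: -5003712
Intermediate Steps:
x(R) = -15
(-496 + x(-68))*(4859 + 4933) = (-496 - 15)*(4859 + 4933) = -511*9792 = -5003712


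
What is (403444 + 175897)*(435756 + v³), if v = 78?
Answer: 527378747028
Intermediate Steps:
(403444 + 175897)*(435756 + v³) = (403444 + 175897)*(435756 + 78³) = 579341*(435756 + 474552) = 579341*910308 = 527378747028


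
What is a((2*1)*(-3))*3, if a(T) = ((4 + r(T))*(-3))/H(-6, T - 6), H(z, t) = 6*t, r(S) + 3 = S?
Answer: -5/8 ≈ -0.62500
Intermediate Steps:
r(S) = -3 + S
a(T) = (-3 - 3*T)/(-36 + 6*T) (a(T) = ((4 + (-3 + T))*(-3))/((6*(T - 6))) = ((1 + T)*(-3))/((6*(-6 + T))) = (-3 - 3*T)/(-36 + 6*T))
a((2*1)*(-3))*3 = ((-1 - 2*1*(-3))/(2*(-6 + (2*1)*(-3))))*3 = ((-1 - 2*(-3))/(2*(-6 + 2*(-3))))*3 = ((-1 - 1*(-6))/(2*(-6 - 6)))*3 = ((½)*(-1 + 6)/(-12))*3 = ((½)*(-1/12)*5)*3 = -5/24*3 = -5/8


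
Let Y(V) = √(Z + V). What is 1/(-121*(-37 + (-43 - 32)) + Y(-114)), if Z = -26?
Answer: -I/(-13552*I + 2*√35) ≈ 7.379e-5 - 6.4425e-8*I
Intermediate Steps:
Y(V) = √(-26 + V)
1/(-121*(-37 + (-43 - 32)) + Y(-114)) = 1/(-121*(-37 + (-43 - 32)) + √(-26 - 114)) = 1/(-121*(-37 - 75) + √(-140)) = 1/(-121*(-112) + 2*I*√35) = 1/(13552 + 2*I*√35)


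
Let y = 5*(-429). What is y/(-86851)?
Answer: 2145/86851 ≈ 0.024697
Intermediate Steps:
y = -2145
y/(-86851) = -2145/(-86851) = -2145*(-1/86851) = 2145/86851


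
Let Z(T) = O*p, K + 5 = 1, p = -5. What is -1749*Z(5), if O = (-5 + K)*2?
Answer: -157410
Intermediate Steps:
K = -4 (K = -5 + 1 = -4)
O = -18 (O = (-5 - 4)*2 = -9*2 = -18)
Z(T) = 90 (Z(T) = -18*(-5) = 90)
-1749*Z(5) = -1749*90 = -157410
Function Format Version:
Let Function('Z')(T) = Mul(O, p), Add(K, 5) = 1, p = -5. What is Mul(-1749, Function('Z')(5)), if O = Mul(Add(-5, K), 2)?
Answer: -157410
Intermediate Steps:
K = -4 (K = Add(-5, 1) = -4)
O = -18 (O = Mul(Add(-5, -4), 2) = Mul(-9, 2) = -18)
Function('Z')(T) = 90 (Function('Z')(T) = Mul(-18, -5) = 90)
Mul(-1749, Function('Z')(5)) = Mul(-1749, 90) = -157410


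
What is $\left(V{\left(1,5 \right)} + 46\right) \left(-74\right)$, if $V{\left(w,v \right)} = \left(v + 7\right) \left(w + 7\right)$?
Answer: $-10508$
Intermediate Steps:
$V{\left(w,v \right)} = \left(7 + v\right) \left(7 + w\right)$
$\left(V{\left(1,5 \right)} + 46\right) \left(-74\right) = \left(\left(49 + 7 \cdot 5 + 7 \cdot 1 + 5 \cdot 1\right) + 46\right) \left(-74\right) = \left(\left(49 + 35 + 7 + 5\right) + 46\right) \left(-74\right) = \left(96 + 46\right) \left(-74\right) = 142 \left(-74\right) = -10508$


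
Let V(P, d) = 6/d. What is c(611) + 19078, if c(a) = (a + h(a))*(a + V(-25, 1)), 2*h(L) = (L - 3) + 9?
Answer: 1172819/2 ≈ 5.8641e+5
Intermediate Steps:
h(L) = 3 + L/2 (h(L) = ((L - 3) + 9)/2 = ((-3 + L) + 9)/2 = (6 + L)/2 = 3 + L/2)
c(a) = (3 + 3*a/2)*(6 + a) (c(a) = (a + (3 + a/2))*(a + 6/1) = (3 + 3*a/2)*(a + 6*1) = (3 + 3*a/2)*(a + 6) = (3 + 3*a/2)*(6 + a))
c(611) + 19078 = (18 + 12*611 + (3/2)*611²) + 19078 = (18 + 7332 + (3/2)*373321) + 19078 = (18 + 7332 + 1119963/2) + 19078 = 1134663/2 + 19078 = 1172819/2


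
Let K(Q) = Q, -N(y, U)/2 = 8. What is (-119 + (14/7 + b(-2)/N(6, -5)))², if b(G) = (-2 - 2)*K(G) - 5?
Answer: 3515625/256 ≈ 13733.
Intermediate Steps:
N(y, U) = -16 (N(y, U) = -2*8 = -16)
b(G) = -5 - 4*G (b(G) = (-2 - 2)*G - 5 = -4*G - 5 = -5 - 4*G)
(-119 + (14/7 + b(-2)/N(6, -5)))² = (-119 + (14/7 + (-5 - 4*(-2))/(-16)))² = (-119 + (14*(⅐) + (-5 + 8)*(-1/16)))² = (-119 + (2 + 3*(-1/16)))² = (-119 + (2 - 3/16))² = (-119 + 29/16)² = (-1875/16)² = 3515625/256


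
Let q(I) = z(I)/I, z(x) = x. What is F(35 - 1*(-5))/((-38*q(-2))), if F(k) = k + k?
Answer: -40/19 ≈ -2.1053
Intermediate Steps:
F(k) = 2*k
q(I) = 1 (q(I) = I/I = 1)
F(35 - 1*(-5))/((-38*q(-2))) = (2*(35 - 1*(-5)))/((-38*1)) = (2*(35 + 5))/(-38) = (2*40)*(-1/38) = 80*(-1/38) = -40/19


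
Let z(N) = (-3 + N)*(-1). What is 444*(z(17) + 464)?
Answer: 199800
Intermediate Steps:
z(N) = 3 - N
444*(z(17) + 464) = 444*((3 - 1*17) + 464) = 444*((3 - 17) + 464) = 444*(-14 + 464) = 444*450 = 199800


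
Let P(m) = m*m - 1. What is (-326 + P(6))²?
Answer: 84681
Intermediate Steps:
P(m) = -1 + m² (P(m) = m² - 1 = -1 + m²)
(-326 + P(6))² = (-326 + (-1 + 6²))² = (-326 + (-1 + 36))² = (-326 + 35)² = (-291)² = 84681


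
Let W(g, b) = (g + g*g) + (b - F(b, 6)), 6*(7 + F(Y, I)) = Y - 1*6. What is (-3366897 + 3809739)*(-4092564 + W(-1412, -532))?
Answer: -930263723228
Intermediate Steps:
F(Y, I) = -8 + Y/6 (F(Y, I) = -7 + (Y - 1*6)/6 = -7 + (Y - 6)/6 = -7 + (-6 + Y)/6 = -7 + (-1 + Y/6) = -8 + Y/6)
W(g, b) = 8 + g + g² + 5*b/6 (W(g, b) = (g + g*g) + (b - (-8 + b/6)) = (g + g²) + (b + (8 - b/6)) = (g + g²) + (8 + 5*b/6) = 8 + g + g² + 5*b/6)
(-3366897 + 3809739)*(-4092564 + W(-1412, -532)) = (-3366897 + 3809739)*(-4092564 + (8 - 1412 + (-1412)² + (⅚)*(-532))) = 442842*(-4092564 + (8 - 1412 + 1993744 - 1330/3)) = 442842*(-4092564 + 5975690/3) = 442842*(-6302002/3) = -930263723228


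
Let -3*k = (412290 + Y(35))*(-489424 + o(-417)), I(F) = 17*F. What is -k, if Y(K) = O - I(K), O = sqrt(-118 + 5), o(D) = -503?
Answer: -67233498755 - 163309*I*sqrt(113) ≈ -6.7234e+10 - 1.736e+6*I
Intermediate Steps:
O = I*sqrt(113) (O = sqrt(-113) = I*sqrt(113) ≈ 10.63*I)
Y(K) = -17*K + I*sqrt(113) (Y(K) = I*sqrt(113) - 17*K = -17*K + I*sqrt(113))
k = 67233498755 + 163309*I*sqrt(113) (k = -(412290 + (-17*35 + I*sqrt(113)))*(-489424 - 503)/3 = -(412290 + (-595 + I*sqrt(113)))*(-489927)/3 = -(411695 + I*sqrt(113))*(-489927)/3 = -(-201700496265 - 489927*I*sqrt(113))/3 = 67233498755 + 163309*I*sqrt(113) ≈ 6.7234e+10 + 1.736e+6*I)
-k = -(67233498755 + 163309*I*sqrt(113)) = -67233498755 - 163309*I*sqrt(113)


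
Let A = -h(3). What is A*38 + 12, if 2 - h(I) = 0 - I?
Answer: -178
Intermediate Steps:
h(I) = 2 + I (h(I) = 2 - (0 - I) = 2 - (-1)*I = 2 + I)
A = -5 (A = -(2 + 3) = -1*5 = -5)
A*38 + 12 = -5*38 + 12 = -190 + 12 = -178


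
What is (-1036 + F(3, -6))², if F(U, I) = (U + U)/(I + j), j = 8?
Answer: 1067089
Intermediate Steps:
F(U, I) = 2*U/(8 + I) (F(U, I) = (U + U)/(I + 8) = (2*U)/(8 + I) = 2*U/(8 + I))
(-1036 + F(3, -6))² = (-1036 + 2*3/(8 - 6))² = (-1036 + 2*3/2)² = (-1036 + 2*3*(½))² = (-1036 + 3)² = (-1033)² = 1067089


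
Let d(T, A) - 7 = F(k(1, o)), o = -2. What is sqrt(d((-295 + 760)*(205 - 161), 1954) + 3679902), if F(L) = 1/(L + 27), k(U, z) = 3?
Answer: sqrt(3311918130)/30 ≈ 1918.3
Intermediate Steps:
F(L) = 1/(27 + L)
d(T, A) = 211/30 (d(T, A) = 7 + 1/(27 + 3) = 7 + 1/30 = 211/30)
sqrt(d((-295 + 760)*(205 - 161), 1954) + 3679902) = sqrt(211/30 + 3679902) = sqrt(110397271/30) = sqrt(3311918130)/30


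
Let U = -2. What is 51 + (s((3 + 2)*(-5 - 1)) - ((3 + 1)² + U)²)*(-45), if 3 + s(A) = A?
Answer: 10356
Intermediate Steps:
s(A) = -3 + A
51 + (s((3 + 2)*(-5 - 1)) - ((3 + 1)² + U)²)*(-45) = 51 + ((-3 + (3 + 2)*(-5 - 1)) - ((3 + 1)² - 2)²)*(-45) = 51 + ((-3 + 5*(-6)) - (4² - 2)²)*(-45) = 51 + ((-3 - 30) - (16 - 2)²)*(-45) = 51 + (-33 - 1*14²)*(-45) = 51 + (-33 - 1*196)*(-45) = 51 + (-33 - 196)*(-45) = 51 - 229*(-45) = 51 + 10305 = 10356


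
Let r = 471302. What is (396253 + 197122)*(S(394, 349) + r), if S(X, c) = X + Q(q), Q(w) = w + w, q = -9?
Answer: 279881933250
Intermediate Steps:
Q(w) = 2*w
S(X, c) = -18 + X (S(X, c) = X + 2*(-9) = X - 18 = -18 + X)
(396253 + 197122)*(S(394, 349) + r) = (396253 + 197122)*((-18 + 394) + 471302) = 593375*(376 + 471302) = 593375*471678 = 279881933250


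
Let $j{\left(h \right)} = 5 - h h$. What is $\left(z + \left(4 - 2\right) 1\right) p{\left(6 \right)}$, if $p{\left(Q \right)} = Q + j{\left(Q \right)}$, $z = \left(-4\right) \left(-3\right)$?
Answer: $-350$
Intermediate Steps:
$j{\left(h \right)} = 5 - h^{2}$
$z = 12$
$p{\left(Q \right)} = 5 + Q - Q^{2}$ ($p{\left(Q \right)} = Q - \left(-5 + Q^{2}\right) = 5 + Q - Q^{2}$)
$\left(z + \left(4 - 2\right) 1\right) p{\left(6 \right)} = \left(12 + \left(4 - 2\right) 1\right) \left(5 + 6 - 6^{2}\right) = \left(12 + \left(4 - 2\right) 1\right) \left(5 + 6 - 36\right) = \left(12 + 2 \cdot 1\right) \left(5 + 6 - 36\right) = \left(12 + 2\right) \left(-25\right) = 14 \left(-25\right) = -350$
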